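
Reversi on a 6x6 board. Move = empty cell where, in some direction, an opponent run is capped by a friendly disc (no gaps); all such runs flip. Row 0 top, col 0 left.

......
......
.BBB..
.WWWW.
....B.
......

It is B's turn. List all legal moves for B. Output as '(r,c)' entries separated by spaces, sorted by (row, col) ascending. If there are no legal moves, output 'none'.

(2,0): no bracket -> illegal
(2,4): flips 1 -> legal
(2,5): no bracket -> illegal
(3,0): no bracket -> illegal
(3,5): no bracket -> illegal
(4,0): flips 1 -> legal
(4,1): flips 2 -> legal
(4,2): flips 1 -> legal
(4,3): flips 2 -> legal
(4,5): flips 1 -> legal

Answer: (2,4) (4,0) (4,1) (4,2) (4,3) (4,5)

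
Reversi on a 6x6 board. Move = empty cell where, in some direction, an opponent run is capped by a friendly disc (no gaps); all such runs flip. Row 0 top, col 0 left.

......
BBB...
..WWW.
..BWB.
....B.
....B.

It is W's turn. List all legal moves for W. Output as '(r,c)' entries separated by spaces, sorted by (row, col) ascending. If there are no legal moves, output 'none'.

(0,0): flips 1 -> legal
(0,1): flips 1 -> legal
(0,2): flips 1 -> legal
(0,3): no bracket -> illegal
(1,3): no bracket -> illegal
(2,0): no bracket -> illegal
(2,1): no bracket -> illegal
(2,5): no bracket -> illegal
(3,1): flips 1 -> legal
(3,5): flips 1 -> legal
(4,1): flips 1 -> legal
(4,2): flips 1 -> legal
(4,3): no bracket -> illegal
(4,5): flips 1 -> legal
(5,3): no bracket -> illegal
(5,5): flips 1 -> legal

Answer: (0,0) (0,1) (0,2) (3,1) (3,5) (4,1) (4,2) (4,5) (5,5)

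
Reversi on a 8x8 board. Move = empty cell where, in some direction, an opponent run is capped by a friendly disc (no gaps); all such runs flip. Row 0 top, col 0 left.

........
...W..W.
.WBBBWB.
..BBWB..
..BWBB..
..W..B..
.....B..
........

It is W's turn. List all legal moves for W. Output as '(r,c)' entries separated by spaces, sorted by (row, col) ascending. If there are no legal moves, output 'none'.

(1,1): no bracket -> illegal
(1,2): flips 4 -> legal
(1,4): flips 1 -> legal
(1,5): no bracket -> illegal
(1,7): no bracket -> illegal
(2,7): flips 1 -> legal
(3,1): flips 3 -> legal
(3,6): flips 2 -> legal
(3,7): no bracket -> illegal
(4,1): flips 1 -> legal
(4,6): flips 4 -> legal
(5,1): no bracket -> illegal
(5,3): no bracket -> illegal
(5,4): flips 1 -> legal
(5,6): flips 1 -> legal
(6,4): no bracket -> illegal
(6,6): no bracket -> illegal
(7,4): no bracket -> illegal
(7,5): flips 4 -> legal
(7,6): no bracket -> illegal

Answer: (1,2) (1,4) (2,7) (3,1) (3,6) (4,1) (4,6) (5,4) (5,6) (7,5)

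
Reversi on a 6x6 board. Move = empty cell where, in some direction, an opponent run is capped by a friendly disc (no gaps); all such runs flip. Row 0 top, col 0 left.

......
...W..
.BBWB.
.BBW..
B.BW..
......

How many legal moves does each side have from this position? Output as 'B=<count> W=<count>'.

Answer: B=6 W=9

Derivation:
-- B to move --
(0,2): flips 1 -> legal
(0,3): no bracket -> illegal
(0,4): flips 1 -> legal
(1,2): no bracket -> illegal
(1,4): flips 1 -> legal
(3,4): flips 1 -> legal
(4,4): flips 2 -> legal
(5,2): no bracket -> illegal
(5,3): no bracket -> illegal
(5,4): flips 1 -> legal
B mobility = 6
-- W to move --
(1,0): flips 2 -> legal
(1,1): flips 1 -> legal
(1,2): no bracket -> illegal
(1,4): no bracket -> illegal
(1,5): flips 1 -> legal
(2,0): flips 2 -> legal
(2,5): flips 1 -> legal
(3,0): flips 2 -> legal
(3,4): no bracket -> illegal
(3,5): flips 1 -> legal
(4,1): flips 2 -> legal
(5,0): no bracket -> illegal
(5,1): flips 1 -> legal
(5,2): no bracket -> illegal
(5,3): no bracket -> illegal
W mobility = 9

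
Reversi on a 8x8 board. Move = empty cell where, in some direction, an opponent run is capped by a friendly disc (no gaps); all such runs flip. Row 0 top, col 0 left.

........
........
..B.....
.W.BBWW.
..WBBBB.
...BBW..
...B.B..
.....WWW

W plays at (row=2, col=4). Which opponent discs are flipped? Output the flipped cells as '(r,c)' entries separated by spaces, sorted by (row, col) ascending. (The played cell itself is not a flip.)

Dir NW: first cell '.' (not opp) -> no flip
Dir N: first cell '.' (not opp) -> no flip
Dir NE: first cell '.' (not opp) -> no flip
Dir W: first cell '.' (not opp) -> no flip
Dir E: first cell '.' (not opp) -> no flip
Dir SW: opp run (3,3) capped by W -> flip
Dir S: opp run (3,4) (4,4) (5,4), next='.' -> no flip
Dir SE: first cell 'W' (not opp) -> no flip

Answer: (3,3)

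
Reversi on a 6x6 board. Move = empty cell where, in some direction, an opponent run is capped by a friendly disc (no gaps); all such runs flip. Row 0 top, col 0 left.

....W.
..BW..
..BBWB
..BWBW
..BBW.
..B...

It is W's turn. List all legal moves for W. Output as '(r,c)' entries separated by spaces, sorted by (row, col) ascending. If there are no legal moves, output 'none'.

Answer: (1,1) (1,5) (2,1) (3,1) (4,1) (5,1) (5,3)

Derivation:
(0,1): no bracket -> illegal
(0,2): no bracket -> illegal
(0,3): no bracket -> illegal
(1,1): flips 2 -> legal
(1,4): no bracket -> illegal
(1,5): flips 1 -> legal
(2,1): flips 2 -> legal
(3,1): flips 2 -> legal
(4,1): flips 2 -> legal
(4,5): no bracket -> illegal
(5,1): flips 1 -> legal
(5,3): flips 1 -> legal
(5,4): no bracket -> illegal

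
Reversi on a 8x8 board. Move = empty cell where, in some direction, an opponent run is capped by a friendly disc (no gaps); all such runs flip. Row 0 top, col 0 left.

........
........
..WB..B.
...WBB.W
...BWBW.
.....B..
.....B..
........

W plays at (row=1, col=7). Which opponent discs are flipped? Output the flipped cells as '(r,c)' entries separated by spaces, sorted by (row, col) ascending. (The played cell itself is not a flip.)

Dir NW: first cell '.' (not opp) -> no flip
Dir N: first cell '.' (not opp) -> no flip
Dir NE: edge -> no flip
Dir W: first cell '.' (not opp) -> no flip
Dir E: edge -> no flip
Dir SW: opp run (2,6) (3,5) capped by W -> flip
Dir S: first cell '.' (not opp) -> no flip
Dir SE: edge -> no flip

Answer: (2,6) (3,5)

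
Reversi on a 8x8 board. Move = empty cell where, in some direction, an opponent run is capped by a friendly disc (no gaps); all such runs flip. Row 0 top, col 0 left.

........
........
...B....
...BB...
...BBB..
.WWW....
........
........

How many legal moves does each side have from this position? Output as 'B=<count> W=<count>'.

-- B to move --
(4,0): no bracket -> illegal
(4,1): no bracket -> illegal
(4,2): no bracket -> illegal
(5,0): no bracket -> illegal
(5,4): no bracket -> illegal
(6,0): no bracket -> illegal
(6,1): flips 1 -> legal
(6,2): flips 1 -> legal
(6,3): flips 1 -> legal
(6,4): no bracket -> illegal
B mobility = 3
-- W to move --
(1,2): no bracket -> illegal
(1,3): flips 3 -> legal
(1,4): no bracket -> illegal
(2,2): no bracket -> illegal
(2,4): no bracket -> illegal
(2,5): flips 2 -> legal
(3,2): no bracket -> illegal
(3,5): flips 1 -> legal
(3,6): no bracket -> illegal
(4,2): no bracket -> illegal
(4,6): no bracket -> illegal
(5,4): no bracket -> illegal
(5,5): no bracket -> illegal
(5,6): no bracket -> illegal
W mobility = 3

Answer: B=3 W=3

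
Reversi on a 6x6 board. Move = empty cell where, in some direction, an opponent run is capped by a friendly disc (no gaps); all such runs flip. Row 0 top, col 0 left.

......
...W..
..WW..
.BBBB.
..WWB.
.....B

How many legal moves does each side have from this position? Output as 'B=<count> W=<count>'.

-- B to move --
(0,2): no bracket -> illegal
(0,3): flips 2 -> legal
(0,4): flips 2 -> legal
(1,1): flips 1 -> legal
(1,2): flips 2 -> legal
(1,4): flips 1 -> legal
(2,1): no bracket -> illegal
(2,4): no bracket -> illegal
(4,1): flips 2 -> legal
(5,1): flips 1 -> legal
(5,2): flips 2 -> legal
(5,3): flips 2 -> legal
(5,4): flips 1 -> legal
B mobility = 10
-- W to move --
(2,0): flips 1 -> legal
(2,1): flips 1 -> legal
(2,4): flips 1 -> legal
(2,5): flips 1 -> legal
(3,0): no bracket -> illegal
(3,5): no bracket -> illegal
(4,0): flips 1 -> legal
(4,1): flips 1 -> legal
(4,5): flips 2 -> legal
(5,3): no bracket -> illegal
(5,4): no bracket -> illegal
W mobility = 7

Answer: B=10 W=7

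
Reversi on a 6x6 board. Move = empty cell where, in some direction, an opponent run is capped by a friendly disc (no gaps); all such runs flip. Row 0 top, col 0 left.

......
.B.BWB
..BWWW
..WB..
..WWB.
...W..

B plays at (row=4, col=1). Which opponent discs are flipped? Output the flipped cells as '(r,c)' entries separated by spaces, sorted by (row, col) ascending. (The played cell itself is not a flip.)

Answer: (4,2) (4,3)

Derivation:
Dir NW: first cell '.' (not opp) -> no flip
Dir N: first cell '.' (not opp) -> no flip
Dir NE: opp run (3,2) (2,3) (1,4), next='.' -> no flip
Dir W: first cell '.' (not opp) -> no flip
Dir E: opp run (4,2) (4,3) capped by B -> flip
Dir SW: first cell '.' (not opp) -> no flip
Dir S: first cell '.' (not opp) -> no flip
Dir SE: first cell '.' (not opp) -> no flip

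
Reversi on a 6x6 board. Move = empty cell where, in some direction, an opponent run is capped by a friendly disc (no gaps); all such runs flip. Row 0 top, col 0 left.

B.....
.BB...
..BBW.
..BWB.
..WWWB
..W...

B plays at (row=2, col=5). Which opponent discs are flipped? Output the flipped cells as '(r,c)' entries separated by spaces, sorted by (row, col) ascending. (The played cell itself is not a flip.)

Dir NW: first cell '.' (not opp) -> no flip
Dir N: first cell '.' (not opp) -> no flip
Dir NE: edge -> no flip
Dir W: opp run (2,4) capped by B -> flip
Dir E: edge -> no flip
Dir SW: first cell 'B' (not opp) -> no flip
Dir S: first cell '.' (not opp) -> no flip
Dir SE: edge -> no flip

Answer: (2,4)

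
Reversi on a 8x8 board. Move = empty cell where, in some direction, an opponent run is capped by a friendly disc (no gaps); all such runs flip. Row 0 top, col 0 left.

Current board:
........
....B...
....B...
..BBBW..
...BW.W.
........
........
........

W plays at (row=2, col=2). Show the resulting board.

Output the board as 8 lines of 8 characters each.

Answer: ........
....B...
..W.B...
..BWBW..
...BW.W.
........
........
........

Derivation:
Place W at (2,2); scan 8 dirs for brackets.
Dir NW: first cell '.' (not opp) -> no flip
Dir N: first cell '.' (not opp) -> no flip
Dir NE: first cell '.' (not opp) -> no flip
Dir W: first cell '.' (not opp) -> no flip
Dir E: first cell '.' (not opp) -> no flip
Dir SW: first cell '.' (not opp) -> no flip
Dir S: opp run (3,2), next='.' -> no flip
Dir SE: opp run (3,3) capped by W -> flip
All flips: (3,3)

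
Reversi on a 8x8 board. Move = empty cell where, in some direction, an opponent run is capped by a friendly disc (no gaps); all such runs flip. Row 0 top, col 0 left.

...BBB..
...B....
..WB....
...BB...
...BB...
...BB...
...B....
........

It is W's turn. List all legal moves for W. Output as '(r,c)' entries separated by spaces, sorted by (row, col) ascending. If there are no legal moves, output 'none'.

Answer: (2,4) (5,5)

Derivation:
(0,2): no bracket -> illegal
(0,6): no bracket -> illegal
(1,2): no bracket -> illegal
(1,4): no bracket -> illegal
(1,5): no bracket -> illegal
(1,6): no bracket -> illegal
(2,4): flips 1 -> legal
(2,5): no bracket -> illegal
(3,2): no bracket -> illegal
(3,5): no bracket -> illegal
(4,2): no bracket -> illegal
(4,5): no bracket -> illegal
(5,2): no bracket -> illegal
(5,5): flips 2 -> legal
(6,2): no bracket -> illegal
(6,4): no bracket -> illegal
(6,5): no bracket -> illegal
(7,2): no bracket -> illegal
(7,3): no bracket -> illegal
(7,4): no bracket -> illegal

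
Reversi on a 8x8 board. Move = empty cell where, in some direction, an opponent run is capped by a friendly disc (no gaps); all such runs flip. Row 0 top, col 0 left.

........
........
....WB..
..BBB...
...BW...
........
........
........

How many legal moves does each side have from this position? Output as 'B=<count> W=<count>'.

-- B to move --
(1,3): no bracket -> illegal
(1,4): flips 1 -> legal
(1,5): flips 1 -> legal
(2,3): flips 1 -> legal
(3,5): no bracket -> illegal
(4,5): flips 1 -> legal
(5,3): no bracket -> illegal
(5,4): flips 1 -> legal
(5,5): flips 1 -> legal
B mobility = 6
-- W to move --
(1,4): no bracket -> illegal
(1,5): no bracket -> illegal
(1,6): no bracket -> illegal
(2,1): no bracket -> illegal
(2,2): flips 1 -> legal
(2,3): no bracket -> illegal
(2,6): flips 1 -> legal
(3,1): no bracket -> illegal
(3,5): no bracket -> illegal
(3,6): no bracket -> illegal
(4,1): no bracket -> illegal
(4,2): flips 2 -> legal
(4,5): no bracket -> illegal
(5,2): no bracket -> illegal
(5,3): no bracket -> illegal
(5,4): no bracket -> illegal
W mobility = 3

Answer: B=6 W=3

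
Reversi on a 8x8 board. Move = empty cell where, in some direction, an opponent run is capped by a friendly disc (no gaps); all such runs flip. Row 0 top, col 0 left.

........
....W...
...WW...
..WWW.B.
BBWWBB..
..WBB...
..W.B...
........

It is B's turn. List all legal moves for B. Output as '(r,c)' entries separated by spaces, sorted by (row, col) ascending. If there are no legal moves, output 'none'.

Answer: (0,4) (0,5) (1,2) (1,3) (2,1) (2,2) (3,1) (5,1) (6,3) (7,1)

Derivation:
(0,3): no bracket -> illegal
(0,4): flips 3 -> legal
(0,5): flips 3 -> legal
(1,2): flips 2 -> legal
(1,3): flips 3 -> legal
(1,5): no bracket -> illegal
(2,1): flips 2 -> legal
(2,2): flips 1 -> legal
(2,5): no bracket -> illegal
(3,1): flips 1 -> legal
(3,5): no bracket -> illegal
(5,1): flips 1 -> legal
(6,1): no bracket -> illegal
(6,3): flips 1 -> legal
(7,1): flips 1 -> legal
(7,2): no bracket -> illegal
(7,3): no bracket -> illegal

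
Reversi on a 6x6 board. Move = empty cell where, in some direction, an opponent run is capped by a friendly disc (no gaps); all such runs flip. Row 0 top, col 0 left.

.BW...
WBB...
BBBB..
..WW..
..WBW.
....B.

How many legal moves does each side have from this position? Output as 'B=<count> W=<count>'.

-- B to move --
(0,0): flips 1 -> legal
(0,3): flips 1 -> legal
(1,3): no bracket -> illegal
(2,4): no bracket -> illegal
(3,1): no bracket -> illegal
(3,4): flips 1 -> legal
(3,5): no bracket -> illegal
(4,1): flips 2 -> legal
(4,5): flips 1 -> legal
(5,1): no bracket -> illegal
(5,2): flips 2 -> legal
(5,3): no bracket -> illegal
(5,5): flips 2 -> legal
B mobility = 7
-- W to move --
(0,0): flips 3 -> legal
(0,3): no bracket -> illegal
(1,3): flips 3 -> legal
(1,4): flips 1 -> legal
(2,4): no bracket -> illegal
(3,0): flips 1 -> legal
(3,1): no bracket -> illegal
(3,4): no bracket -> illegal
(4,5): no bracket -> illegal
(5,2): no bracket -> illegal
(5,3): flips 1 -> legal
(5,5): no bracket -> illegal
W mobility = 5

Answer: B=7 W=5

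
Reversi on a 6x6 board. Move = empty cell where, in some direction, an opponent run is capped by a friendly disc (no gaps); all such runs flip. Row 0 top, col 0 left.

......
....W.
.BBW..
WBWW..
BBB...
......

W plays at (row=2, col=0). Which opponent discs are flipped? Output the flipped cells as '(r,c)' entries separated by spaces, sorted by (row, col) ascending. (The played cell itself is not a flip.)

Dir NW: edge -> no flip
Dir N: first cell '.' (not opp) -> no flip
Dir NE: first cell '.' (not opp) -> no flip
Dir W: edge -> no flip
Dir E: opp run (2,1) (2,2) capped by W -> flip
Dir SW: edge -> no flip
Dir S: first cell 'W' (not opp) -> no flip
Dir SE: opp run (3,1) (4,2), next='.' -> no flip

Answer: (2,1) (2,2)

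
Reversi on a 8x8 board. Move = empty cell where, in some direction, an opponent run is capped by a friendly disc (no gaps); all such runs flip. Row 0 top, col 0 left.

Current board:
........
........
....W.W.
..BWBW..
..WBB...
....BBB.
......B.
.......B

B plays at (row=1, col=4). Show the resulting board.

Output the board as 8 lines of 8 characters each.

Answer: ........
....B...
....B.W.
..BWBW..
..WBB...
....BBB.
......B.
.......B

Derivation:
Place B at (1,4); scan 8 dirs for brackets.
Dir NW: first cell '.' (not opp) -> no flip
Dir N: first cell '.' (not opp) -> no flip
Dir NE: first cell '.' (not opp) -> no flip
Dir W: first cell '.' (not opp) -> no flip
Dir E: first cell '.' (not opp) -> no flip
Dir SW: first cell '.' (not opp) -> no flip
Dir S: opp run (2,4) capped by B -> flip
Dir SE: first cell '.' (not opp) -> no flip
All flips: (2,4)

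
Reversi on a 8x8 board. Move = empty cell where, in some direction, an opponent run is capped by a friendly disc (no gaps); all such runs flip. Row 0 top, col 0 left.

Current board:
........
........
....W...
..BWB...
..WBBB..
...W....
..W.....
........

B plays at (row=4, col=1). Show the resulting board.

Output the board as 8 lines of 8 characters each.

Place B at (4,1); scan 8 dirs for brackets.
Dir NW: first cell '.' (not opp) -> no flip
Dir N: first cell '.' (not opp) -> no flip
Dir NE: first cell 'B' (not opp) -> no flip
Dir W: first cell '.' (not opp) -> no flip
Dir E: opp run (4,2) capped by B -> flip
Dir SW: first cell '.' (not opp) -> no flip
Dir S: first cell '.' (not opp) -> no flip
Dir SE: first cell '.' (not opp) -> no flip
All flips: (4,2)

Answer: ........
........
....W...
..BWB...
.BBBBB..
...W....
..W.....
........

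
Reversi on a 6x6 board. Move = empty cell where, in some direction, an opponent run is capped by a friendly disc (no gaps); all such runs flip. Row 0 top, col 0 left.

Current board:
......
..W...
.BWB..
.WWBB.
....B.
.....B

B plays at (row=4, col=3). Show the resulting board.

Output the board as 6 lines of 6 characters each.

Answer: ......
..W...
.BWB..
.WBBB.
...BB.
.....B

Derivation:
Place B at (4,3); scan 8 dirs for brackets.
Dir NW: opp run (3,2) capped by B -> flip
Dir N: first cell 'B' (not opp) -> no flip
Dir NE: first cell 'B' (not opp) -> no flip
Dir W: first cell '.' (not opp) -> no flip
Dir E: first cell 'B' (not opp) -> no flip
Dir SW: first cell '.' (not opp) -> no flip
Dir S: first cell '.' (not opp) -> no flip
Dir SE: first cell '.' (not opp) -> no flip
All flips: (3,2)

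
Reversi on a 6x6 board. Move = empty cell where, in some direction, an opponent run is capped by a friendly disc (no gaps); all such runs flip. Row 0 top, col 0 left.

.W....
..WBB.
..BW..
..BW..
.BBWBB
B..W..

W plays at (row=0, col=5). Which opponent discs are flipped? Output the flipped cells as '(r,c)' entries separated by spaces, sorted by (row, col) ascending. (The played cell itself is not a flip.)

Answer: (1,4)

Derivation:
Dir NW: edge -> no flip
Dir N: edge -> no flip
Dir NE: edge -> no flip
Dir W: first cell '.' (not opp) -> no flip
Dir E: edge -> no flip
Dir SW: opp run (1,4) capped by W -> flip
Dir S: first cell '.' (not opp) -> no flip
Dir SE: edge -> no flip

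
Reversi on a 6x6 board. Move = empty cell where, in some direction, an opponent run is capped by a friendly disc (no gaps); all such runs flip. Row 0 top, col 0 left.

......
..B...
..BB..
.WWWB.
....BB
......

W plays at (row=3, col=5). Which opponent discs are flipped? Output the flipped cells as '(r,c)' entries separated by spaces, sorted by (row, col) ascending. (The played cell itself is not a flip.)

Dir NW: first cell '.' (not opp) -> no flip
Dir N: first cell '.' (not opp) -> no flip
Dir NE: edge -> no flip
Dir W: opp run (3,4) capped by W -> flip
Dir E: edge -> no flip
Dir SW: opp run (4,4), next='.' -> no flip
Dir S: opp run (4,5), next='.' -> no flip
Dir SE: edge -> no flip

Answer: (3,4)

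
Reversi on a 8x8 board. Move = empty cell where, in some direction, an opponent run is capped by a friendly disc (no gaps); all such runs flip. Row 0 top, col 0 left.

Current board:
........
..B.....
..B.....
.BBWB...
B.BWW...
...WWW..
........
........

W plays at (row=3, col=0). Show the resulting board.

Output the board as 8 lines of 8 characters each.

Answer: ........
..B.....
..B.....
WWWWB...
B.BWW...
...WWW..
........
........

Derivation:
Place W at (3,0); scan 8 dirs for brackets.
Dir NW: edge -> no flip
Dir N: first cell '.' (not opp) -> no flip
Dir NE: first cell '.' (not opp) -> no flip
Dir W: edge -> no flip
Dir E: opp run (3,1) (3,2) capped by W -> flip
Dir SW: edge -> no flip
Dir S: opp run (4,0), next='.' -> no flip
Dir SE: first cell '.' (not opp) -> no flip
All flips: (3,1) (3,2)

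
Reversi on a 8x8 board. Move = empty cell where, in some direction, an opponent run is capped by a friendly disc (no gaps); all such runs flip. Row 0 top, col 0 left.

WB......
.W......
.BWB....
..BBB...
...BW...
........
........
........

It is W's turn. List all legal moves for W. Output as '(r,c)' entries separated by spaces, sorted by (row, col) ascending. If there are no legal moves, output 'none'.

Answer: (0,2) (2,0) (2,4) (3,1) (4,2)

Derivation:
(0,2): flips 1 -> legal
(1,0): no bracket -> illegal
(1,2): no bracket -> illegal
(1,3): no bracket -> illegal
(1,4): no bracket -> illegal
(2,0): flips 1 -> legal
(2,4): flips 2 -> legal
(2,5): no bracket -> illegal
(3,0): no bracket -> illegal
(3,1): flips 1 -> legal
(3,5): no bracket -> illegal
(4,1): no bracket -> illegal
(4,2): flips 2 -> legal
(4,5): no bracket -> illegal
(5,2): no bracket -> illegal
(5,3): no bracket -> illegal
(5,4): no bracket -> illegal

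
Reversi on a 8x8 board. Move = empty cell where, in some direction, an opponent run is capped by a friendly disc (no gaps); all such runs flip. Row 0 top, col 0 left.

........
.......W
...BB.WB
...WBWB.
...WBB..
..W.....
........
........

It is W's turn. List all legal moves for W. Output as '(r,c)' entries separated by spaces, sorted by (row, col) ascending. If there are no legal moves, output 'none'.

(1,2): no bracket -> illegal
(1,3): flips 2 -> legal
(1,4): no bracket -> illegal
(1,5): flips 1 -> legal
(1,6): no bracket -> illegal
(2,2): no bracket -> illegal
(2,5): flips 1 -> legal
(3,2): no bracket -> illegal
(3,7): flips 2 -> legal
(4,6): flips 3 -> legal
(4,7): no bracket -> illegal
(5,3): flips 1 -> legal
(5,4): no bracket -> illegal
(5,5): flips 2 -> legal
(5,6): no bracket -> illegal

Answer: (1,3) (1,5) (2,5) (3,7) (4,6) (5,3) (5,5)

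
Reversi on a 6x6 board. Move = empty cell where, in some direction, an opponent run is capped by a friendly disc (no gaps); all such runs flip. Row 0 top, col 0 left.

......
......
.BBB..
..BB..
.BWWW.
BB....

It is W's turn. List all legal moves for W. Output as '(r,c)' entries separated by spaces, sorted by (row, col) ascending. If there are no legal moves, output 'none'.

(1,0): flips 2 -> legal
(1,1): flips 2 -> legal
(1,2): flips 2 -> legal
(1,3): flips 2 -> legal
(1,4): no bracket -> illegal
(2,0): no bracket -> illegal
(2,4): flips 1 -> legal
(3,0): no bracket -> illegal
(3,1): no bracket -> illegal
(3,4): no bracket -> illegal
(4,0): flips 1 -> legal
(5,2): no bracket -> illegal

Answer: (1,0) (1,1) (1,2) (1,3) (2,4) (4,0)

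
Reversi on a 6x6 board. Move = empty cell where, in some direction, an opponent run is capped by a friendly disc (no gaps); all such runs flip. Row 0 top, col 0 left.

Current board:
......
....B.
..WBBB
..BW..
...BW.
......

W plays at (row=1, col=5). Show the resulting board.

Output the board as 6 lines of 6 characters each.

Place W at (1,5); scan 8 dirs for brackets.
Dir NW: first cell '.' (not opp) -> no flip
Dir N: first cell '.' (not opp) -> no flip
Dir NE: edge -> no flip
Dir W: opp run (1,4), next='.' -> no flip
Dir E: edge -> no flip
Dir SW: opp run (2,4) capped by W -> flip
Dir S: opp run (2,5), next='.' -> no flip
Dir SE: edge -> no flip
All flips: (2,4)

Answer: ......
....BW
..WBWB
..BW..
...BW.
......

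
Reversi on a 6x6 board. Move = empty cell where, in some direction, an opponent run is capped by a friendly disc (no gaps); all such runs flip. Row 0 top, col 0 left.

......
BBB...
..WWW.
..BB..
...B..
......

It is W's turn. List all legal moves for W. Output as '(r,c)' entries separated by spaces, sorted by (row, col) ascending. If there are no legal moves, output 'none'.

Answer: (0,0) (0,1) (0,2) (4,1) (4,2) (4,4) (5,3)

Derivation:
(0,0): flips 1 -> legal
(0,1): flips 1 -> legal
(0,2): flips 1 -> legal
(0,3): no bracket -> illegal
(1,3): no bracket -> illegal
(2,0): no bracket -> illegal
(2,1): no bracket -> illegal
(3,1): no bracket -> illegal
(3,4): no bracket -> illegal
(4,1): flips 1 -> legal
(4,2): flips 2 -> legal
(4,4): flips 1 -> legal
(5,2): no bracket -> illegal
(5,3): flips 2 -> legal
(5,4): no bracket -> illegal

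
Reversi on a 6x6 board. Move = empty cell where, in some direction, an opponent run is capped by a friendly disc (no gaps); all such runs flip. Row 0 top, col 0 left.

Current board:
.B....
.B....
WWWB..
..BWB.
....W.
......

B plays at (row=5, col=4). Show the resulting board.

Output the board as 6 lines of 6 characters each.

Answer: .B....
.B....
WWWB..
..BWB.
....B.
....B.

Derivation:
Place B at (5,4); scan 8 dirs for brackets.
Dir NW: first cell '.' (not opp) -> no flip
Dir N: opp run (4,4) capped by B -> flip
Dir NE: first cell '.' (not opp) -> no flip
Dir W: first cell '.' (not opp) -> no flip
Dir E: first cell '.' (not opp) -> no flip
Dir SW: edge -> no flip
Dir S: edge -> no flip
Dir SE: edge -> no flip
All flips: (4,4)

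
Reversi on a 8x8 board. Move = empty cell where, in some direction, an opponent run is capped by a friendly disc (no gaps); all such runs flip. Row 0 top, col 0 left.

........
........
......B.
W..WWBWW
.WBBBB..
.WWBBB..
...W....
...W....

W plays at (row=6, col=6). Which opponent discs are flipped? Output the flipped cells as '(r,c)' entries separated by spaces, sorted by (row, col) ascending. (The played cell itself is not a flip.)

Answer: (4,4) (5,5)

Derivation:
Dir NW: opp run (5,5) (4,4) capped by W -> flip
Dir N: first cell '.' (not opp) -> no flip
Dir NE: first cell '.' (not opp) -> no flip
Dir W: first cell '.' (not opp) -> no flip
Dir E: first cell '.' (not opp) -> no flip
Dir SW: first cell '.' (not opp) -> no flip
Dir S: first cell '.' (not opp) -> no flip
Dir SE: first cell '.' (not opp) -> no flip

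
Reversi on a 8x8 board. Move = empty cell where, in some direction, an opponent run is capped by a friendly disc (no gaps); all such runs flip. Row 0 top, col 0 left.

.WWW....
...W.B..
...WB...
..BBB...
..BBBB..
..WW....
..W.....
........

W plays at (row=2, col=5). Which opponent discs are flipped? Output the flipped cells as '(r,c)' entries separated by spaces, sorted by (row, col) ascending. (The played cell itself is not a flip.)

Dir NW: first cell '.' (not opp) -> no flip
Dir N: opp run (1,5), next='.' -> no flip
Dir NE: first cell '.' (not opp) -> no flip
Dir W: opp run (2,4) capped by W -> flip
Dir E: first cell '.' (not opp) -> no flip
Dir SW: opp run (3,4) (4,3) capped by W -> flip
Dir S: first cell '.' (not opp) -> no flip
Dir SE: first cell '.' (not opp) -> no flip

Answer: (2,4) (3,4) (4,3)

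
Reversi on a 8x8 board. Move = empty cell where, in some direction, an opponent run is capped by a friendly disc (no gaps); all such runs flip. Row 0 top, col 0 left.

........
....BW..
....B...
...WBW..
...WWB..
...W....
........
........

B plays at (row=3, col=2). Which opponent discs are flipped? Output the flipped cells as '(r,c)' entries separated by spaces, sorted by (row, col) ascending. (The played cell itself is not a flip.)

Dir NW: first cell '.' (not opp) -> no flip
Dir N: first cell '.' (not opp) -> no flip
Dir NE: first cell '.' (not opp) -> no flip
Dir W: first cell '.' (not opp) -> no flip
Dir E: opp run (3,3) capped by B -> flip
Dir SW: first cell '.' (not opp) -> no flip
Dir S: first cell '.' (not opp) -> no flip
Dir SE: opp run (4,3), next='.' -> no flip

Answer: (3,3)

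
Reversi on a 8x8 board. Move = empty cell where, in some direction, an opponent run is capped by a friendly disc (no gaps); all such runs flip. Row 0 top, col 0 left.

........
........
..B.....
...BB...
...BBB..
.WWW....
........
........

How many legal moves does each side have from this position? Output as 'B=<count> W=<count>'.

-- B to move --
(4,0): no bracket -> illegal
(4,1): no bracket -> illegal
(4,2): no bracket -> illegal
(5,0): no bracket -> illegal
(5,4): no bracket -> illegal
(6,0): no bracket -> illegal
(6,1): flips 1 -> legal
(6,2): flips 1 -> legal
(6,3): flips 1 -> legal
(6,4): no bracket -> illegal
B mobility = 3
-- W to move --
(1,1): no bracket -> illegal
(1,2): no bracket -> illegal
(1,3): no bracket -> illegal
(2,1): no bracket -> illegal
(2,3): flips 2 -> legal
(2,4): no bracket -> illegal
(2,5): flips 2 -> legal
(3,1): no bracket -> illegal
(3,2): no bracket -> illegal
(3,5): flips 1 -> legal
(3,6): no bracket -> illegal
(4,2): no bracket -> illegal
(4,6): no bracket -> illegal
(5,4): no bracket -> illegal
(5,5): no bracket -> illegal
(5,6): no bracket -> illegal
W mobility = 3

Answer: B=3 W=3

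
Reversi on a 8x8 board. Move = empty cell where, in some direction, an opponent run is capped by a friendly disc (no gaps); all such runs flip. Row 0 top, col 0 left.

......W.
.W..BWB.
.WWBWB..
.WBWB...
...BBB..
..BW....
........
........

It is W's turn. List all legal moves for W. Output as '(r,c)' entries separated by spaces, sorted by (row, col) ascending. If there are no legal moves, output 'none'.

Answer: (0,4) (1,3) (1,7) (2,6) (3,5) (4,2) (5,1) (5,4) (5,5)

Derivation:
(0,3): no bracket -> illegal
(0,4): flips 1 -> legal
(0,5): no bracket -> illegal
(0,7): no bracket -> illegal
(1,2): no bracket -> illegal
(1,3): flips 2 -> legal
(1,7): flips 1 -> legal
(2,6): flips 2 -> legal
(2,7): no bracket -> illegal
(3,5): flips 3 -> legal
(3,6): no bracket -> illegal
(4,1): no bracket -> illegal
(4,2): flips 1 -> legal
(4,6): no bracket -> illegal
(5,1): flips 1 -> legal
(5,4): flips 4 -> legal
(5,5): flips 1 -> legal
(5,6): no bracket -> illegal
(6,1): no bracket -> illegal
(6,2): no bracket -> illegal
(6,3): no bracket -> illegal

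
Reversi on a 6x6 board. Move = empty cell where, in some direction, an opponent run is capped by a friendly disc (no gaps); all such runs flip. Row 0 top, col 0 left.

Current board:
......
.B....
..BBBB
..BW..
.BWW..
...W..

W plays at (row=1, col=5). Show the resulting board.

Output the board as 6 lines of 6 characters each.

Answer: ......
.B...W
..BBWB
..BW..
.BWW..
...W..

Derivation:
Place W at (1,5); scan 8 dirs for brackets.
Dir NW: first cell '.' (not opp) -> no flip
Dir N: first cell '.' (not opp) -> no flip
Dir NE: edge -> no flip
Dir W: first cell '.' (not opp) -> no flip
Dir E: edge -> no flip
Dir SW: opp run (2,4) capped by W -> flip
Dir S: opp run (2,5), next='.' -> no flip
Dir SE: edge -> no flip
All flips: (2,4)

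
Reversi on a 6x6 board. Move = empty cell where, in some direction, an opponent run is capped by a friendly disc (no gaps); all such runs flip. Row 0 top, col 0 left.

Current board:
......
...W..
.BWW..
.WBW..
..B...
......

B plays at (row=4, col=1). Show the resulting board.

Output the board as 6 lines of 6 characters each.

Answer: ......
...W..
.BWW..
.BBW..
.BB...
......

Derivation:
Place B at (4,1); scan 8 dirs for brackets.
Dir NW: first cell '.' (not opp) -> no flip
Dir N: opp run (3,1) capped by B -> flip
Dir NE: first cell 'B' (not opp) -> no flip
Dir W: first cell '.' (not opp) -> no flip
Dir E: first cell 'B' (not opp) -> no flip
Dir SW: first cell '.' (not opp) -> no flip
Dir S: first cell '.' (not opp) -> no flip
Dir SE: first cell '.' (not opp) -> no flip
All flips: (3,1)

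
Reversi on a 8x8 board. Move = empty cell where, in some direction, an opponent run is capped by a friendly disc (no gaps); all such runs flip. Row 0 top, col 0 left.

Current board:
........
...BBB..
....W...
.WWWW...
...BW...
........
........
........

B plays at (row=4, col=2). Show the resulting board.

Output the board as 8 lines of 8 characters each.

Place B at (4,2); scan 8 dirs for brackets.
Dir NW: opp run (3,1), next='.' -> no flip
Dir N: opp run (3,2), next='.' -> no flip
Dir NE: opp run (3,3) (2,4) capped by B -> flip
Dir W: first cell '.' (not opp) -> no flip
Dir E: first cell 'B' (not opp) -> no flip
Dir SW: first cell '.' (not opp) -> no flip
Dir S: first cell '.' (not opp) -> no flip
Dir SE: first cell '.' (not opp) -> no flip
All flips: (2,4) (3,3)

Answer: ........
...BBB..
....B...
.WWBW...
..BBW...
........
........
........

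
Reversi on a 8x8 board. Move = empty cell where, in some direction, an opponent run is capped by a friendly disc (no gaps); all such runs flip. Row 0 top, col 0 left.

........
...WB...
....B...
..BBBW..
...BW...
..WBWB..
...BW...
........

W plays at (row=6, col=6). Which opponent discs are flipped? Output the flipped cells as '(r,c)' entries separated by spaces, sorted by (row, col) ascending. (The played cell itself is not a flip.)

Answer: (5,5)

Derivation:
Dir NW: opp run (5,5) capped by W -> flip
Dir N: first cell '.' (not opp) -> no flip
Dir NE: first cell '.' (not opp) -> no flip
Dir W: first cell '.' (not opp) -> no flip
Dir E: first cell '.' (not opp) -> no flip
Dir SW: first cell '.' (not opp) -> no flip
Dir S: first cell '.' (not opp) -> no flip
Dir SE: first cell '.' (not opp) -> no flip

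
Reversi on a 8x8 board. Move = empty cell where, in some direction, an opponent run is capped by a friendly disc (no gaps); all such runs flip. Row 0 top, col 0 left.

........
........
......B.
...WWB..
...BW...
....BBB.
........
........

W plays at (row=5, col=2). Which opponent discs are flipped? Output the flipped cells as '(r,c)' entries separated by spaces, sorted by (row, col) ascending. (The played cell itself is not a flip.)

Dir NW: first cell '.' (not opp) -> no flip
Dir N: first cell '.' (not opp) -> no flip
Dir NE: opp run (4,3) capped by W -> flip
Dir W: first cell '.' (not opp) -> no flip
Dir E: first cell '.' (not opp) -> no flip
Dir SW: first cell '.' (not opp) -> no flip
Dir S: first cell '.' (not opp) -> no flip
Dir SE: first cell '.' (not opp) -> no flip

Answer: (4,3)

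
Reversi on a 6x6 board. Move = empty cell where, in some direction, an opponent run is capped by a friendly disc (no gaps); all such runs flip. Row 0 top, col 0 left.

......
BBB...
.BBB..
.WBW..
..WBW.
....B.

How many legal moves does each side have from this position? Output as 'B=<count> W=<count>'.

-- B to move --
(2,0): no bracket -> illegal
(2,4): no bracket -> illegal
(3,0): flips 1 -> legal
(3,4): flips 2 -> legal
(3,5): no bracket -> illegal
(4,0): flips 1 -> legal
(4,1): flips 2 -> legal
(4,5): flips 1 -> legal
(5,1): no bracket -> illegal
(5,2): flips 1 -> legal
(5,3): no bracket -> illegal
(5,5): flips 2 -> legal
B mobility = 7
-- W to move --
(0,0): flips 2 -> legal
(0,1): flips 2 -> legal
(0,2): flips 3 -> legal
(0,3): no bracket -> illegal
(1,3): flips 2 -> legal
(1,4): no bracket -> illegal
(2,0): no bracket -> illegal
(2,4): no bracket -> illegal
(3,0): no bracket -> illegal
(3,4): no bracket -> illegal
(4,1): no bracket -> illegal
(4,5): no bracket -> illegal
(5,2): no bracket -> illegal
(5,3): flips 1 -> legal
(5,5): no bracket -> illegal
W mobility = 5

Answer: B=7 W=5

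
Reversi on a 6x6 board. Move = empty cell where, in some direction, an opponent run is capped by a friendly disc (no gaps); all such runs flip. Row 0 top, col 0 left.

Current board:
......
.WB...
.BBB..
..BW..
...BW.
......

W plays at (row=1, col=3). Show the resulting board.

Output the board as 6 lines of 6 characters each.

Answer: ......
.WWW..
.BBW..
..BW..
...BW.
......

Derivation:
Place W at (1,3); scan 8 dirs for brackets.
Dir NW: first cell '.' (not opp) -> no flip
Dir N: first cell '.' (not opp) -> no flip
Dir NE: first cell '.' (not opp) -> no flip
Dir W: opp run (1,2) capped by W -> flip
Dir E: first cell '.' (not opp) -> no flip
Dir SW: opp run (2,2), next='.' -> no flip
Dir S: opp run (2,3) capped by W -> flip
Dir SE: first cell '.' (not opp) -> no flip
All flips: (1,2) (2,3)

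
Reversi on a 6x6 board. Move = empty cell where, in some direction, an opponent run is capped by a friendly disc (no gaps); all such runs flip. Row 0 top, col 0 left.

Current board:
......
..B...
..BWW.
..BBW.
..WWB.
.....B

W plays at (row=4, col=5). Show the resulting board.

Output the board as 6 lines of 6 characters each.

Place W at (4,5); scan 8 dirs for brackets.
Dir NW: first cell 'W' (not opp) -> no flip
Dir N: first cell '.' (not opp) -> no flip
Dir NE: edge -> no flip
Dir W: opp run (4,4) capped by W -> flip
Dir E: edge -> no flip
Dir SW: first cell '.' (not opp) -> no flip
Dir S: opp run (5,5), next=edge -> no flip
Dir SE: edge -> no flip
All flips: (4,4)

Answer: ......
..B...
..BWW.
..BBW.
..WWWW
.....B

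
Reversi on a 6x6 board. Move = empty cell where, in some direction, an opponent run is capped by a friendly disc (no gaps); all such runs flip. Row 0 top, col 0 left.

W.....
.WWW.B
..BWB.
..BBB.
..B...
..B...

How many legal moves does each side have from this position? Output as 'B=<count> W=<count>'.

-- B to move --
(0,1): flips 2 -> legal
(0,2): flips 2 -> legal
(0,3): flips 2 -> legal
(0,4): flips 1 -> legal
(1,0): no bracket -> illegal
(1,4): flips 1 -> legal
(2,0): no bracket -> illegal
(2,1): no bracket -> illegal
B mobility = 5
-- W to move --
(0,4): no bracket -> illegal
(0,5): no bracket -> illegal
(1,4): no bracket -> illegal
(2,1): flips 1 -> legal
(2,5): flips 1 -> legal
(3,1): flips 1 -> legal
(3,5): flips 1 -> legal
(4,1): flips 1 -> legal
(4,3): flips 1 -> legal
(4,4): flips 2 -> legal
(4,5): flips 1 -> legal
(5,1): no bracket -> illegal
(5,3): no bracket -> illegal
W mobility = 8

Answer: B=5 W=8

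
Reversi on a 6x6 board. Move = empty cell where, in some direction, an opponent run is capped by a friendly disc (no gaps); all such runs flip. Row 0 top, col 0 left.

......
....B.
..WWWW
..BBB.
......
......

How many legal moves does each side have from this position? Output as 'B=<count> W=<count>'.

-- B to move --
(1,1): flips 1 -> legal
(1,2): flips 2 -> legal
(1,3): flips 1 -> legal
(1,5): flips 1 -> legal
(2,1): no bracket -> illegal
(3,1): no bracket -> illegal
(3,5): no bracket -> illegal
B mobility = 4
-- W to move --
(0,3): flips 1 -> legal
(0,4): flips 1 -> legal
(0,5): flips 1 -> legal
(1,3): no bracket -> illegal
(1,5): no bracket -> illegal
(2,1): no bracket -> illegal
(3,1): no bracket -> illegal
(3,5): no bracket -> illegal
(4,1): flips 1 -> legal
(4,2): flips 2 -> legal
(4,3): flips 2 -> legal
(4,4): flips 2 -> legal
(4,5): flips 1 -> legal
W mobility = 8

Answer: B=4 W=8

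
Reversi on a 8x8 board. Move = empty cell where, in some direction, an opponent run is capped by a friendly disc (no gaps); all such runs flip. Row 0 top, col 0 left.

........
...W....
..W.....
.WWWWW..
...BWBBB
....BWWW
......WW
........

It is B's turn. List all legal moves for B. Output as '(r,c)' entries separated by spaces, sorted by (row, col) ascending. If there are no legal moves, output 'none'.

(0,2): no bracket -> illegal
(0,3): no bracket -> illegal
(0,4): no bracket -> illegal
(1,1): no bracket -> illegal
(1,2): no bracket -> illegal
(1,4): no bracket -> illegal
(2,0): no bracket -> illegal
(2,1): flips 1 -> legal
(2,3): flips 2 -> legal
(2,4): flips 3 -> legal
(2,5): flips 2 -> legal
(2,6): no bracket -> illegal
(3,0): no bracket -> illegal
(3,6): no bracket -> illegal
(4,0): no bracket -> illegal
(4,1): no bracket -> illegal
(4,2): no bracket -> illegal
(5,3): no bracket -> illegal
(6,4): flips 1 -> legal
(6,5): flips 2 -> legal
(7,5): no bracket -> illegal
(7,6): flips 2 -> legal
(7,7): flips 2 -> legal

Answer: (2,1) (2,3) (2,4) (2,5) (6,4) (6,5) (7,6) (7,7)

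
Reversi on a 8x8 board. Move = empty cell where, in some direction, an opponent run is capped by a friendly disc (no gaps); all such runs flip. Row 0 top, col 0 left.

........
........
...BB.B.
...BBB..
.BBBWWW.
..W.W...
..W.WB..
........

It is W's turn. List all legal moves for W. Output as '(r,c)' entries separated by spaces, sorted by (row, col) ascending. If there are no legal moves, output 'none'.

(1,2): flips 2 -> legal
(1,3): flips 2 -> legal
(1,4): flips 2 -> legal
(1,5): no bracket -> illegal
(1,6): no bracket -> illegal
(1,7): flips 2 -> legal
(2,2): flips 1 -> legal
(2,5): flips 3 -> legal
(2,7): no bracket -> illegal
(3,0): flips 1 -> legal
(3,1): no bracket -> illegal
(3,2): flips 2 -> legal
(3,6): no bracket -> illegal
(3,7): no bracket -> illegal
(4,0): flips 3 -> legal
(5,0): no bracket -> illegal
(5,1): no bracket -> illegal
(5,3): no bracket -> illegal
(5,5): no bracket -> illegal
(5,6): no bracket -> illegal
(6,6): flips 1 -> legal
(7,4): no bracket -> illegal
(7,5): no bracket -> illegal
(7,6): flips 1 -> legal

Answer: (1,2) (1,3) (1,4) (1,7) (2,2) (2,5) (3,0) (3,2) (4,0) (6,6) (7,6)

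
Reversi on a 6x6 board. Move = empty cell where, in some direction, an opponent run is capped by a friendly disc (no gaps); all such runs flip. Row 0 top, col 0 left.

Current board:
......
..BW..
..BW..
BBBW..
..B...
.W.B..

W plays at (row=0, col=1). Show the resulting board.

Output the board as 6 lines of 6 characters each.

Answer: .W....
..WW..
..BW..
BBBW..
..B...
.W.B..

Derivation:
Place W at (0,1); scan 8 dirs for brackets.
Dir NW: edge -> no flip
Dir N: edge -> no flip
Dir NE: edge -> no flip
Dir W: first cell '.' (not opp) -> no flip
Dir E: first cell '.' (not opp) -> no flip
Dir SW: first cell '.' (not opp) -> no flip
Dir S: first cell '.' (not opp) -> no flip
Dir SE: opp run (1,2) capped by W -> flip
All flips: (1,2)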